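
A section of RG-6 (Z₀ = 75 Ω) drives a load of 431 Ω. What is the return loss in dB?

Γ = (431 − 75)/(431 + 75) = 0.704
RL = −20·log₁₀|Γ| = −20·log₁₀(0.704)

RL ≈ 3.05 dB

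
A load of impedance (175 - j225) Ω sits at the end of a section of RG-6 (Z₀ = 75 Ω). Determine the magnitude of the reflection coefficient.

|Γ| ≈ 0.732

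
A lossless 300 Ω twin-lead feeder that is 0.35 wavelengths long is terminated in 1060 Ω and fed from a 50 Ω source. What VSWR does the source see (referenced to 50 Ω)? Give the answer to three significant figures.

βl = 2π × 0.35 = 126°
tan(βl) = -1.38
Z_in = Z_0·(Z_L + jZ_0·tanβl)/(Z_0 + jZ_L·tanβl) = 124 + j192 Ω
Γ_s = (Z_in − Z_s)/(Z_in + Z_s) = (74.5 + j192)/(174 + j192), |Γ_s| = 0.794
VSWR = (1 + |Γ_s|)/(1 − |Γ_s|)

VSWR ≈ 8.72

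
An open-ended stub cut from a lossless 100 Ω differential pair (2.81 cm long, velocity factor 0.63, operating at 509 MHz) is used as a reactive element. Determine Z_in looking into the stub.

λ = v/f = 0.63·c / 509 MHz = 0.371 m
βl = 2π·l/λ = 2π × 0.0757 = 27.2°
tan(βl) = 0.515
For an open-ended stub, Z_in = −jZ_0·cot(βl) = −jZ_0/tan(βl)

Z_in ≈ −j194 Ω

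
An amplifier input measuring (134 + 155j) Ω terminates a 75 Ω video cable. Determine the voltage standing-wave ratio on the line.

VSWR ≈ 4.52

Γ = (Z_L − Z_0)/(Z_L + Z_0) = (59 + j155)/(209 + j155)
|Γ| = 166/260 = 0.637
VSWR = (1 + |Γ|)/(1 − |Γ|) = 1.64/0.363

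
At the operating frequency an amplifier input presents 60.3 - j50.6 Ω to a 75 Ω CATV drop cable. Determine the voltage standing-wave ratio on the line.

Γ = (Z_L − Z_0)/(Z_L + Z_0) = (-14.7 − j50.6)/(135.3 − j50.6)
|Γ| = 52.7/144 = 0.365
VSWR = (1 + |Γ|)/(1 − |Γ|) = 1.36/0.635

VSWR ≈ 2.15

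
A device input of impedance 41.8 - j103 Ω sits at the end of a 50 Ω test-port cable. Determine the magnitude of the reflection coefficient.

|Γ| ≈ 0.749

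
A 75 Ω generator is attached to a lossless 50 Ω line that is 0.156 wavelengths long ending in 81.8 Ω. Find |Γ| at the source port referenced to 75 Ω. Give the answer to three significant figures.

|Γ| ≈ 0.36

βl = 2π × 0.156 = 56.2°
tan(βl) = 1.49
Z_in = Z_0·(Z_L + jZ_0·tanβl)/(Z_0 + jZ_L·tanβl) = 37.9 − j18 Ω
Γ_s = (Z_in − Z_s)/(Z_in + Z_s) = (-37.1 − j18)/(113 − j18), |Γ_s| = 0.36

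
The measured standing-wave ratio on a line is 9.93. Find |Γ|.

|Γ| ≈ 0.817

|Γ| = (S − 1)/(S + 1) = (9.93 − 1)/(9.93 + 1) = 8.93/10.9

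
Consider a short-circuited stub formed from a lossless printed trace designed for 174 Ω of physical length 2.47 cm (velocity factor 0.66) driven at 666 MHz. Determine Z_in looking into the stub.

Z_in ≈ +j100 Ω

λ = v/f = 0.66·c / 666 MHz = 0.297 m
βl = 2π·l/λ = 2π × 0.0831 = 29.9°
tan(βl) = 0.575
For a short-circuited stub, Z_in = jZ_0·tan(βl)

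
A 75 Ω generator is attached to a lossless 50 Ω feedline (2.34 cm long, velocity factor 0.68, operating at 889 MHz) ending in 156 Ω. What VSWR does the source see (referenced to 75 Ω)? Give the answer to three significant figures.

VSWR ≈ 3.07

λ = v/f = 0.68·c / 889 MHz = 0.229 m
βl = 2π·l/λ = 2π × 0.102 = 36.7°
tan(βl) = 0.746
Z_in = Z_0·(Z_L + jZ_0·tanβl)/(Z_0 + jZ_L·tanβl) = 37.9 − j50.8 Ω
Γ_s = (Z_in − Z_s)/(Z_in + Z_s) = (-37.1 − j50.8)/(113 − j50.8), |Γ_s| = 0.508
VSWR = (1 + |Γ_s|)/(1 − |Γ_s|)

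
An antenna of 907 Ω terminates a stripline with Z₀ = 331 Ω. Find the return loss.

Γ = (907 − 331)/(907 + 331) = 0.465
RL = −20·log₁₀|Γ| = −20·log₁₀(0.465)

RL ≈ 6.65 dB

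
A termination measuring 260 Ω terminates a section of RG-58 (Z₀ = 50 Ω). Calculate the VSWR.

VSWR ≈ 5.2

For a purely resistive load, VSWR = R_L/Z_0 or Z_0/R_L (whichever > 1) = 260/50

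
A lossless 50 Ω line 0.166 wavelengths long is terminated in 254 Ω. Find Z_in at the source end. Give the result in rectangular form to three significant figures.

βl = 2π × 0.166 = 59.8°
tan(βl) = tan(59.8°) = 1.72
Z_in = Z_0·(Z_L + jZ_0·tanβl)/(Z_0 + jZ_L·tanβl)
     = 50·(254 + j85.8)/(50 + j436)

Z_in ≈ 13 − j27.7 Ω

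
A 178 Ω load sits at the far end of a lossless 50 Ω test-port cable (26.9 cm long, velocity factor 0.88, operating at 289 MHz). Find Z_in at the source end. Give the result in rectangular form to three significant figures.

Z_in ≈ 15.1 + j13.1 Ω

λ = v/f = 0.88·c / 289 MHz = 0.913 m
βl = 2π·l/λ = 2π × 0.294 = 106°
tan(βl) = tan(106°) = -3.49
Z_in = Z_0·(Z_L + jZ_0·tanβl)/(Z_0 + jZ_L·tanβl)
     = 50·(178 − j174)/(50 − j620)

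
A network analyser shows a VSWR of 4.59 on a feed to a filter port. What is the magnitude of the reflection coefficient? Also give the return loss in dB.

|Γ| ≈ 0.642; return loss ≈ 3.85 dB

|Γ| = (S − 1)/(S + 1) = (4.59 − 1)/(4.59 + 1) = 3.59/5.59
RL = −20·log₁₀|Γ| = −20·log₁₀(0.642)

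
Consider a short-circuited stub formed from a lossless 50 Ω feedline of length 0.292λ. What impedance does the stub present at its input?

Z_in ≈ −j185 Ω

βl = 2π × 0.292 = 105°
tan(βl) = -3.7
For a short-circuited stub, Z_in = jZ_0·tan(βl)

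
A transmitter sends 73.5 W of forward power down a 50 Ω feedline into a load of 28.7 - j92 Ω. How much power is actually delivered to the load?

P_delivered ≈ 28.8 W

|Γ| = |(-21.3 − j92)/(78.7 − j92)| = 0.78
|Γ|² = 0.608
P_refl = |Γ|²·P_inc = 44.7 W, P_del = (1 − |Γ|²)·P_inc = 28.8 W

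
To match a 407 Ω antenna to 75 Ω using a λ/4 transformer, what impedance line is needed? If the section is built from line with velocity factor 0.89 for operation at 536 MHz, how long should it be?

Z_qwt = √(Z_0·R_L) = √(75 × 407) = √30520
λ = 0.89·c/f = 0.498 m, so l = λ/4 = 0.125 m

Z_qwt ≈ 175 Ω; length ≈ 12.5 cm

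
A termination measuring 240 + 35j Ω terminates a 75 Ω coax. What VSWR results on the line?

VSWR ≈ 3.28

Γ = (Z_L − Z_0)/(Z_L + Z_0) = (165 + j35)/(315 + j35)
|Γ| = 169/317 = 0.532
VSWR = (1 + |Γ|)/(1 − |Γ|) = 1.53/0.468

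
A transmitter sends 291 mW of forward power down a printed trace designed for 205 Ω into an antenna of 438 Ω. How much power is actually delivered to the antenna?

P_delivered ≈ 253 mW

Γ = (438 − 205)/(438 + 205) = 0.362
|Γ|² = 0.131
P_refl = |Γ|²·P_inc = 38.2 mW, P_del = (1 − |Γ|²)·P_inc = 253 mW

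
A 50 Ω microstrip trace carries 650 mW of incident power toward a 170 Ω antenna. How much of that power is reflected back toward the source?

Γ = (170 − 50)/(170 + 50) = 0.545
|Γ|² = 0.298
P_refl = |Γ|²·P_inc = 193 mW, P_del = (1 − |Γ|²)·P_inc = 457 mW

P_reflected ≈ 193 mW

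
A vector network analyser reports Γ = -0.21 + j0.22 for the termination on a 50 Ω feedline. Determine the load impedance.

Z_L = Z_0·(1 + Γ)/(1 − Γ) = 50·(0.79 + j0.22)/(1.21 − j0.22)

Z_L ≈ 30 + j14.5 Ω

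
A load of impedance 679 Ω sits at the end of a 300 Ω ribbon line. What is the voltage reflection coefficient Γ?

Γ = 0.387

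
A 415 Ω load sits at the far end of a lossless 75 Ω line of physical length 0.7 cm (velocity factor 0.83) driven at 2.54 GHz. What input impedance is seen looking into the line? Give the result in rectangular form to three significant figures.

λ = v/f = 0.83·c / 2.54 GHz = 0.098 m
βl = 2π·l/λ = 2π × 0.0714 = 25.7°
tan(βl) = tan(25.7°) = 0.481
Z_in = Z_0·(Z_L + jZ_0·tanβl)/(Z_0 + jZ_L·tanβl)
     = 75·(415 + j36.1)/(75 + j200)

Z_in ≈ 63.1 − j132 Ω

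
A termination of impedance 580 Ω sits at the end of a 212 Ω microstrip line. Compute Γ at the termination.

Γ = 0.465

Γ = (Z_L − Z_0)/(Z_L + Z_0) = (580 − 212)/(580 + 212) = 368/792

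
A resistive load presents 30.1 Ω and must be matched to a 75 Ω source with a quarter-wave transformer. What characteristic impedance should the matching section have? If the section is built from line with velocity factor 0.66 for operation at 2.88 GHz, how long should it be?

Z_qwt = √(Z_0·R_L) = √(75 × 30.1) = √2258
λ = 0.66·c/f = 0.0688 m, so l = λ/4 = 0.0172 m

Z_qwt ≈ 47.5 Ω; length ≈ 1.72 cm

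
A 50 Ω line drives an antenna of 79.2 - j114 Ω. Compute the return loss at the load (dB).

RL ≈ 3.31 dB

Γ = (29.2 − j114)/(129.2 − j114), |Γ| = 0.683
RL = −20·log₁₀|Γ| = −20·log₁₀(0.683)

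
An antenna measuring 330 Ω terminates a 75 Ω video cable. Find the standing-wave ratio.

Γ = (330 − 75)/(330 + 75) = 0.63
VSWR = (1 + 0.63)/(1 − 0.63)

VSWR ≈ 4.4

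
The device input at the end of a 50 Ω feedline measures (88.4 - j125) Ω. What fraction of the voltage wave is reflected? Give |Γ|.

|Γ| ≈ 0.701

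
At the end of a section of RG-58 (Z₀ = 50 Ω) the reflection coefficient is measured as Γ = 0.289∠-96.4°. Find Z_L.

Z_L = Z_0·(1 + Γ)/(1 − Γ) = 50·(0.968 − j0.287)/(1.03 + j0.287)

Z_L ≈ 39.9 − j25 Ω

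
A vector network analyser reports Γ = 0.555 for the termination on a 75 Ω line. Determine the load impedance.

Z_L ≈ 262 Ω

Z_L = Z_0·(1 + Γ)/(1 − Γ) = 75·(1.56)/(0.445)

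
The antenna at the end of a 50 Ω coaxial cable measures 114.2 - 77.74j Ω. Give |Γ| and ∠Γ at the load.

Γ ≈ 0.555 ∠ -25.1°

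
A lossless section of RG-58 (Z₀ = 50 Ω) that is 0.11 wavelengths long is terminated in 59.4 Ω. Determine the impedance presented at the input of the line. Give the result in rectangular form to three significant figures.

Z_in ≈ 50.9 − j8.65 Ω

βl = 2π × 0.11 = 39.6°
tan(βl) = tan(39.6°) = 0.827
Z_in = Z_0·(Z_L + jZ_0·tanβl)/(Z_0 + jZ_L·tanβl)
     = 50·(59.4 + j41.4)/(50 + j49.1)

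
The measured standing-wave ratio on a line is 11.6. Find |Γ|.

|Γ| = (S − 1)/(S + 1) = (11.6 − 1)/(11.6 + 1) = 10.6/12.6

|Γ| ≈ 0.841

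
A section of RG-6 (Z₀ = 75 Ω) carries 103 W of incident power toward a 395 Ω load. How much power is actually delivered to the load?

Γ = (395 − 75)/(395 + 75) = 0.681
|Γ|² = 0.464
P_refl = |Γ|²·P_inc = 47.7 W, P_del = (1 − |Γ|²)·P_inc = 55.3 W

P_delivered ≈ 55.3 W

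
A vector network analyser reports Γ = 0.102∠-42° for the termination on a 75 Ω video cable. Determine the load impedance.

Z_L ≈ 86.4 − j11.9 Ω

Z_L = Z_0·(1 + Γ)/(1 − Γ) = 75·(1.08 − j0.0683)/(0.924 + j0.0683)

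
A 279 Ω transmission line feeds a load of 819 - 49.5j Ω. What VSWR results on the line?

VSWR ≈ 2.95

Γ = (Z_L − Z_0)/(Z_L + Z_0) = (540 − j49.5)/(1098 − j49.5)
|Γ| = 542/1100 = 0.493
VSWR = (1 + |Γ|)/(1 − |Γ|) = 1.49/0.507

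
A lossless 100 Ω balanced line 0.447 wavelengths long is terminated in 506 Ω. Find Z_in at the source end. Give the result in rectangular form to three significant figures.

βl = 2π × 0.447 = 161°
tan(βl) = tan(161°) = -0.346
Z_in = Z_0·(Z_L + jZ_0·tanβl)/(Z_0 + jZ_L·tanβl)
     = 100·(506 − j34.6)/(100 − j175)

Z_in ≈ 139 + j209 Ω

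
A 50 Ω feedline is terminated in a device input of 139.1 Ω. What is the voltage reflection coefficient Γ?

Γ = 0.471

Γ = (Z_L − Z_0)/(Z_L + Z_0) = (139.1 − 50)/(139.1 + 50) = 89.1/189.1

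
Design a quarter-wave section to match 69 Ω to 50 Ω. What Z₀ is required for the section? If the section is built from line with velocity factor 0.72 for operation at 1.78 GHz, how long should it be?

Z_qwt ≈ 58.7 Ω; length ≈ 3.03 cm

Z_qwt = √(Z_0·R_L) = √(50 × 69) = √3450
λ = 0.72·c/f = 0.121 m, so l = λ/4 = 0.0303 m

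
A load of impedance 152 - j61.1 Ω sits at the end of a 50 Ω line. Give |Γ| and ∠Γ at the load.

Γ = (Z_L − Z_0)/(Z_L + Z_0) = (102 − j61.1)/(202 − j61.1)
|Γ| = 119/211 = 0.563

Γ ≈ 0.563 ∠ -14.1°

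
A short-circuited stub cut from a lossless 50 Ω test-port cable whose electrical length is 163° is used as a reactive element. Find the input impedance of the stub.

tan(βl) = -0.306
For a short-circuited stub, Z_in = jZ_0·tan(βl)

Z_in ≈ −j15.3 Ω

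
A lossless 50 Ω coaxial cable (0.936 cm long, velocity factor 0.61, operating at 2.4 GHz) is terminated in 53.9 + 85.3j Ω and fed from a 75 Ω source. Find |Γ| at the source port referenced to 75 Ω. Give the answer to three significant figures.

|Γ| ≈ 0.551

λ = v/f = 0.61·c / 2.4 GHz = 0.0762 m
βl = 2π·l/λ = 2π × 0.123 = 44.2°
tan(βl) = 0.972
Z_in = Z_0·(Z_L + jZ_0·tanβl)/(Z_0 + jZ_L·tanβl) = 68.4 − j94.4 Ω
Γ_s = (Z_in − Z_s)/(Z_in + Z_s) = (-6.56 − j94.4)/(143 − j94.4), |Γ_s| = 0.551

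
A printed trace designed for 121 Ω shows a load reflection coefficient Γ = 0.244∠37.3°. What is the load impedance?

Z_L = Z_0·(1 + Γ)/(1 − Γ) = 121·(1.19 + j0.148)/(0.806 − j0.148)

Z_L ≈ 170 + j53.3 Ω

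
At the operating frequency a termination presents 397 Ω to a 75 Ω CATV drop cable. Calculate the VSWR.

VSWR ≈ 5.29

For a purely resistive load, VSWR = R_L/Z_0 or Z_0/R_L (whichever > 1) = 397/75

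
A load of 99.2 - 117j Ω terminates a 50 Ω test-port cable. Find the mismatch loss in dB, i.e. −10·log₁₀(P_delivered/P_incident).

Γ = (49.2 − j117)/(149.2 − j117), |Γ| = 0.669
|Γ|² = 0.448, so P_del/P_inc = 1 − |Γ|² = 0.552
ML = −10·log₁₀(1 − |Γ|²)

mismatch loss ≈ 2.58 dB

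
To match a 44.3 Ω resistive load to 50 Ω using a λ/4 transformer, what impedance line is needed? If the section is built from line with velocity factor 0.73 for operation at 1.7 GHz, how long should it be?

Z_qwt ≈ 47.1 Ω; length ≈ 3.22 cm

Z_qwt = √(Z_0·R_L) = √(50 × 44.3) = √2215
λ = 0.73·c/f = 0.129 m, so l = λ/4 = 0.0322 m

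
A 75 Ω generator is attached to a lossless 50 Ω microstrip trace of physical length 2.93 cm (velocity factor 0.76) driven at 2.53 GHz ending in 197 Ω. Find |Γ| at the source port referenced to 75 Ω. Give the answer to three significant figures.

λ = v/f = 0.76·c / 2.53 GHz = 0.0901 m
βl = 2π·l/λ = 2π × 0.325 = 117°
tan(βl) = -1.96
Z_in = Z_0·(Z_L + jZ_0·tanβl)/(Z_0 + jZ_L·tanβl) = 15.7 + j23.5 Ω
Γ_s = (Z_in − Z_s)/(Z_in + Z_s) = (-59.3 + j23.5)/(90.7 + j23.5), |Γ_s| = 0.68

|Γ| ≈ 0.68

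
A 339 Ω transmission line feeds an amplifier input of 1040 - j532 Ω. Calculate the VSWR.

Γ = (Z_L − Z_0)/(Z_L + Z_0) = (701 − j532)/(1379 − j532)
|Γ| = 880/1480 = 0.595
VSWR = (1 + |Γ|)/(1 − |Γ|) = 1.6/0.405

VSWR ≈ 3.94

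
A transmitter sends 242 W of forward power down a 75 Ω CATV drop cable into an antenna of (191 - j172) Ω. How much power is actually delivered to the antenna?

P_delivered ≈ 138 W

|Γ| = |(116 − j172)/(266 − j172)| = 0.655
|Γ|² = 0.429
P_refl = |Γ|²·P_inc = 104 W, P_del = (1 − |Γ|²)·P_inc = 138 W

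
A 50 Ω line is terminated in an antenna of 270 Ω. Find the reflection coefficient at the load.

Γ = (Z_L − Z_0)/(Z_L + Z_0) = (270 − 50)/(270 + 50) = 220/320

Γ = 0.688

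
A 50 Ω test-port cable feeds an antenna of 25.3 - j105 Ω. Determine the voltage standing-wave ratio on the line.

VSWR ≈ 11.1

Γ = (Z_L − Z_0)/(Z_L + Z_0) = (-24.7 − j105)/(75.3 − j105)
|Γ| = 108/129 = 0.835
VSWR = (1 + |Γ|)/(1 − |Γ|) = 1.83/0.165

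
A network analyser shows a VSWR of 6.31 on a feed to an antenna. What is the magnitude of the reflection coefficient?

|Γ| ≈ 0.726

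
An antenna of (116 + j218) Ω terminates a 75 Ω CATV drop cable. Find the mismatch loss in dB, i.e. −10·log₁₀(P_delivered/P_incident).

mismatch loss ≈ 3.83 dB

Γ = (41 + j218)/(191 + j218), |Γ| = 0.765
|Γ|² = 0.586, so P_del/P_inc = 1 − |Γ|² = 0.414
ML = −10·log₁₀(1 − |Γ|²)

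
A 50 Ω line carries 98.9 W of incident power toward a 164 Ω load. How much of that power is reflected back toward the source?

Γ = (164 − 50)/(164 + 50) = 0.533
|Γ|² = 0.284
P_refl = |Γ|²·P_inc = 28.1 W, P_del = (1 − |Γ|²)·P_inc = 70.8 W

P_reflected ≈ 28.1 W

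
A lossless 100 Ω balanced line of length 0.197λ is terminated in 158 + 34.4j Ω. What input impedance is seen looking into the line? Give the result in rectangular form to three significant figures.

Z_in ≈ 70.9 − j34.5 Ω

βl = 2π × 0.197 = 70.9°
tan(βl) = tan(70.9°) = 2.89
Z_in = Z_0·(Z_L + jZ_0·tanβl)/(Z_0 + jZ_L·tanβl)
     = 100·(158 + j324)/(0.546 + j457)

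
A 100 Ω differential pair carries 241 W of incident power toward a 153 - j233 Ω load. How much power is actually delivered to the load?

P_delivered ≈ 125 W

|Γ| = |(53 − j233)/(253 − j233)| = 0.695
|Γ|² = 0.483
P_refl = |Γ|²·P_inc = 116 W, P_del = (1 − |Γ|²)·P_inc = 125 W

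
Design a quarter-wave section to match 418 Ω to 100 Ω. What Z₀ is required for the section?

Z_qwt ≈ 204 Ω

Z_qwt = √(Z_0·R_L) = √(100 × 418) = √41800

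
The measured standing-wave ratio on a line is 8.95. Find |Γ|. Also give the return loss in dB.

|Γ| ≈ 0.799; return loss ≈ 1.95 dB

|Γ| = (S − 1)/(S + 1) = (8.95 − 1)/(8.95 + 1) = 7.95/9.95
RL = −20·log₁₀|Γ| = −20·log₁₀(0.799)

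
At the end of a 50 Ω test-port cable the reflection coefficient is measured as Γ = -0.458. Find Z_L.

Z_L ≈ 18.6 Ω

Z_L = Z_0·(1 + Γ)/(1 − Γ) = 50·(0.542)/(1.46)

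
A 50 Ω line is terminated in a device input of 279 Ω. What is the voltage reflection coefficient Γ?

Γ = 0.696

Γ = (Z_L − Z_0)/(Z_L + Z_0) = (279 − 50)/(279 + 50) = 229/329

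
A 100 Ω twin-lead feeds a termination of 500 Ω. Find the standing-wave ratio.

Γ = (500 − 100)/(500 + 100) = 0.667
VSWR = (1 + 0.667)/(1 − 0.667)

VSWR ≈ 5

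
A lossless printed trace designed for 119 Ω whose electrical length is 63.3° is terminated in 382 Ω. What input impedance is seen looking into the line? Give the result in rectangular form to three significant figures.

tan(βl) = tan(63.3°) = 1.99
Z_in = Z_0·(Z_L + jZ_0·tanβl)/(Z_0 + jZ_L·tanβl)
     = 119·(382 + j237)/(119 + j760)

Z_in ≈ 45.3 − j52.7 Ω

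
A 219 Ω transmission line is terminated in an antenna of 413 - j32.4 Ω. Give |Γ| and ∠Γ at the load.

Γ ≈ 0.311 ∠ -6.55°

Γ = (Z_L − Z_0)/(Z_L + Z_0) = (194 − j32.4)/(632 − j32.4)
|Γ| = 197/633 = 0.311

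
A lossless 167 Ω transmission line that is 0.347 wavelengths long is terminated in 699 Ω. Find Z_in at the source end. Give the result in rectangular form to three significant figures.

βl = 2π × 0.347 = 125°
tan(βl) = tan(125°) = -1.43
Z_in = Z_0·(Z_L + jZ_0·tanβl)/(Z_0 + jZ_L·tanβl)
     = 167·(699 − j239)/(167 − j1000)

Z_in ≈ 57.7 + j107 Ω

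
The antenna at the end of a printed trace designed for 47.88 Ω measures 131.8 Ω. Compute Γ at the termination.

Γ = 0.467

Γ = (Z_L − Z_0)/(Z_L + Z_0) = (131.8 − 47.88)/(131.8 + 47.88) = 83.92/179.7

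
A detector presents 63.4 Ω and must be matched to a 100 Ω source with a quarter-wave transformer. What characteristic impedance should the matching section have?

Z_qwt = √(Z_0·R_L) = √(100 × 63.4) = √6340

Z_qwt ≈ 79.6 Ω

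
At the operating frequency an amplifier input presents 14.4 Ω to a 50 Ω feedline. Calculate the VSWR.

VSWR ≈ 3.47

Γ = (14.4 − 50)/(14.4 + 50) = -0.553
VSWR = (1 + 0.553)/(1 − 0.553)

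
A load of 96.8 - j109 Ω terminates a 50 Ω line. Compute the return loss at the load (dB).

RL ≈ 3.76 dB

Γ = (46.8 − j109)/(146.8 − j109), |Γ| = 0.649
RL = −20·log₁₀|Γ| = −20·log₁₀(0.649)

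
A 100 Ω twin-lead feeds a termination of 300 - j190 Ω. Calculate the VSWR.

Γ = (Z_L − Z_0)/(Z_L + Z_0) = (200 − j190)/(400 − j190)
|Γ| = 276/443 = 0.623
VSWR = (1 + |Γ|)/(1 − |Γ|) = 1.62/0.377

VSWR ≈ 4.3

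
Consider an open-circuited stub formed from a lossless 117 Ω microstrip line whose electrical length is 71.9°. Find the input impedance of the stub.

Z_in ≈ −j38.2 Ω

tan(βl) = 3.06
For an open-circuited stub, Z_in = −jZ_0·cot(βl) = −jZ_0/tan(βl)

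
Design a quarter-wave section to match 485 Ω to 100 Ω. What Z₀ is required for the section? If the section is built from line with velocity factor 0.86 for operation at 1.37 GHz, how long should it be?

Z_qwt ≈ 220 Ω; length ≈ 4.71 cm

Z_qwt = √(Z_0·R_L) = √(100 × 485) = √48500
λ = 0.86·c/f = 0.188 m, so l = λ/4 = 0.0471 m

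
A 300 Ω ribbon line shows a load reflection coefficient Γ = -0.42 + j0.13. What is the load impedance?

Z_L ≈ 119 + j38.4 Ω

Z_L = Z_0·(1 + Γ)/(1 − Γ) = 300·(0.58 + j0.13)/(1.42 − j0.13)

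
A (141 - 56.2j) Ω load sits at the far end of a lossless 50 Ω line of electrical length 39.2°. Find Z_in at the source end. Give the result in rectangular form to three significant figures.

Z_in ≈ 26.2 − j39.5 Ω

tan(βl) = tan(39.2°) = 0.816
Z_in = Z_0·(Z_L + jZ_0·tanβl)/(Z_0 + jZ_L·tanβl)
     = 50·(141 − j15.4)/(95.8 + j115)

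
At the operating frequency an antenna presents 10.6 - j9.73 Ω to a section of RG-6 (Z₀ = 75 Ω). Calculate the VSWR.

Γ = (Z_L − Z_0)/(Z_L + Z_0) = (-64.4 − j9.73)/(85.6 − j9.73)
|Γ| = 65.1/86.2 = 0.756
VSWR = (1 + |Γ|)/(1 − |Γ|) = 1.76/0.244

VSWR ≈ 7.2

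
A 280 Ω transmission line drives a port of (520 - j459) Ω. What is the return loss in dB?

RL ≈ 5.01 dB

Γ = (240 − j459)/(800 − j459), |Γ| = 0.562
RL = −20·log₁₀|Γ| = −20·log₁₀(0.562)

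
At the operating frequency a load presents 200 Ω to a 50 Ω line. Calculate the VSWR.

For a purely resistive load, VSWR = R_L/Z_0 or Z_0/R_L (whichever > 1) = 200/50

VSWR ≈ 4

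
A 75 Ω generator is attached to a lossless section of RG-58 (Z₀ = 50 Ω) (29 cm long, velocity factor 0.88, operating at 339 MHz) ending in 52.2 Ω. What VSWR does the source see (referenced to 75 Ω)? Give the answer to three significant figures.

λ = v/f = 0.88·c / 339 MHz = 0.779 m
βl = 2π·l/λ = 2π × 0.372 = 134°
tan(βl) = -1.03
Z_in = Z_0·(Z_L + jZ_0·tanβl)/(Z_0 + jZ_L·tanβl) = 49.9 + j2.15 Ω
Γ_s = (Z_in − Z_s)/(Z_in + Z_s) = (-25.1 + j2.15)/(125 + j2.15), |Γ_s| = 0.202
VSWR = (1 + |Γ_s|)/(1 − |Γ_s|)

VSWR ≈ 1.51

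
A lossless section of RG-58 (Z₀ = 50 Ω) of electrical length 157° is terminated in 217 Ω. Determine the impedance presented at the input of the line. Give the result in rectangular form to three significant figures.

Z_in ≈ 58.3 + j86.2 Ω

tan(βl) = tan(157°) = -0.424
Z_in = Z_0·(Z_L + jZ_0·tanβl)/(Z_0 + jZ_L·tanβl)
     = 50·(217 − j21.2)/(50 − j92.1)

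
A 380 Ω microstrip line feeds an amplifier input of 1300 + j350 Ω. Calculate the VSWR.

VSWR ≈ 3.69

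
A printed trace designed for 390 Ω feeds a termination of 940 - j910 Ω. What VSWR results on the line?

Γ = (Z_L − Z_0)/(Z_L + Z_0) = (550 − j910)/(1330 − j910)
|Γ| = 1060/1610 = 0.66
VSWR = (1 + |Γ|)/(1 − |Γ|) = 1.66/0.34

VSWR ≈ 4.88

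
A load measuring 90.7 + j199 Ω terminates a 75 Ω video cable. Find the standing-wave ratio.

VSWR ≈ 7.73

Γ = (Z_L − Z_0)/(Z_L + Z_0) = (15.7 + j199)/(165.7 + j199)
|Γ| = 200/259 = 0.771
VSWR = (1 + |Γ|)/(1 − |Γ|) = 1.77/0.229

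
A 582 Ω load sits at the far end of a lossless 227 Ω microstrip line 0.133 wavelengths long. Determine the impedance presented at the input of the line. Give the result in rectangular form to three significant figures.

βl = 2π × 0.133 = 47.9°
tan(βl) = tan(47.9°) = 1.11
Z_in = Z_0·(Z_L + jZ_0·tanβl)/(Z_0 + jZ_L·tanβl)
     = 227·(582 + j251)/(227 + j644)

Z_in ≈ 143 − j155 Ω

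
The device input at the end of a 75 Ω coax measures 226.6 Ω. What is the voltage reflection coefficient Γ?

Γ = (Z_L − Z_0)/(Z_L + Z_0) = (226.6 − 75)/(226.6 + 75) = 151.6/301.6

Γ = 0.503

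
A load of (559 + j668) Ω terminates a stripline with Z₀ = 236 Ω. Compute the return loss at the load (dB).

RL ≈ 2.92 dB

Γ = (323 + j668)/(795 + j668), |Γ| = 0.715
RL = −20·log₁₀|Γ| = −20·log₁₀(0.715)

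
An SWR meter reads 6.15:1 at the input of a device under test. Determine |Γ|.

|Γ| ≈ 0.72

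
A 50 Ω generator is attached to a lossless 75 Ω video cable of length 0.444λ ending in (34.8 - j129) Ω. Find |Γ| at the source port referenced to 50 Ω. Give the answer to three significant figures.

|Γ| ≈ 0.859

βl = 2π × 0.444 = 160°
tan(βl) = -0.367
Z_in = Z_0·(Z_L + jZ_0·tanβl)/(Z_0 + jZ_L·tanβl) = 240 − j314 Ω
Γ_s = (Z_in − Z_s)/(Z_in + Z_s) = (190 − j314)/(290 − j314), |Γ_s| = 0.859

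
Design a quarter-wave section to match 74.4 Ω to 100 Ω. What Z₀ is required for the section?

Z_qwt = √(Z_0·R_L) = √(100 × 74.4) = √7440

Z_qwt ≈ 86.3 Ω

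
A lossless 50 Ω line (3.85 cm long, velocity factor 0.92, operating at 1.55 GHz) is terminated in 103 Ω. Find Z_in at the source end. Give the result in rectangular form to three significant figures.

Z_in ≈ 25.1 − j8.15 Ω

λ = v/f = 0.92·c / 1.55 GHz = 0.178 m
βl = 2π·l/λ = 2π × 0.216 = 77.8°
tan(βl) = tan(77.8°) = 4.64
Z_in = Z_0·(Z_L + jZ_0·tanβl)/(Z_0 + jZ_L·tanβl)
     = 50·(103 + j232)/(50 + j478)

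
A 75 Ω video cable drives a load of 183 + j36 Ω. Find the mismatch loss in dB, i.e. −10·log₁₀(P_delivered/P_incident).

Γ = (108 + j36)/(258 + j36), |Γ| = 0.437
|Γ|² = 0.191, so P_del/P_inc = 1 − |Γ|² = 0.809
ML = −10·log₁₀(1 − |Γ|²)

mismatch loss ≈ 0.92 dB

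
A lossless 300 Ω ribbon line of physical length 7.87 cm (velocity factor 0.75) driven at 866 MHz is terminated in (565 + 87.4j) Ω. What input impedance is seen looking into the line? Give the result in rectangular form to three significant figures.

λ = v/f = 0.75·c / 866 MHz = 0.26 m
βl = 2π·l/λ = 2π × 0.303 = 109°
tan(βl) = tan(109°) = -2.9
Z_in = Z_0·(Z_L + jZ_0·tanβl)/(Z_0 + jZ_L·tanβl)
     = 300·(565 − j782)/(553 − j1640)

Z_in ≈ 160 + j49.5 Ω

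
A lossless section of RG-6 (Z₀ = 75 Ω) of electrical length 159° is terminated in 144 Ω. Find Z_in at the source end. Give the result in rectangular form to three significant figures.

tan(βl) = tan(159°) = -0.384
Z_in = Z_0·(Z_L + jZ_0·tanβl)/(Z_0 + jZ_L·tanβl)
     = 75·(144 − j28.8)/(75 − j55.3)

Z_in ≈ 107 + j50.1 Ω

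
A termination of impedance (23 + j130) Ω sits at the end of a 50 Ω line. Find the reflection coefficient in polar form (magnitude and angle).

Γ ≈ 0.891 ∠ 41°

Γ = (Z_L − Z_0)/(Z_L + Z_0) = (-27 + j130)/(73 + j130)
|Γ| = 133/149 = 0.891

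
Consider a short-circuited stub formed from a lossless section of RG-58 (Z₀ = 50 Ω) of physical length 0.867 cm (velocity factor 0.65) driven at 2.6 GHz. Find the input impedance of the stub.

λ = v/f = 0.65·c / 2.6 GHz = 0.075 m
βl = 2π·l/λ = 2π × 0.116 = 41.6°
tan(βl) = 0.888
For a short-circuited stub, Z_in = jZ_0·tan(βl)

Z_in ≈ +j44.4 Ω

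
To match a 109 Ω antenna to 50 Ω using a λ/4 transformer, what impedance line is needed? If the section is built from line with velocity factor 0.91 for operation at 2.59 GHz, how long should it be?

Z_qwt ≈ 73.8 Ω; length ≈ 2.64 cm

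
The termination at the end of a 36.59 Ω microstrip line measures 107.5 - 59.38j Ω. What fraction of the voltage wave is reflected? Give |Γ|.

Γ = (Z_L − Z_0)/(Z_L + Z_0) = (70.91 − j59.38)/(144.1 − j59.38)
|Γ| = 92.5/156

|Γ| ≈ 0.593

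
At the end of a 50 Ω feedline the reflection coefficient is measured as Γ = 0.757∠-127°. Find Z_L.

Z_L = Z_0·(1 + Γ)/(1 − Γ) = 50·(0.544 − j0.605)/(1.46 + j0.605)

Z_L ≈ 8.59 − j24.3 Ω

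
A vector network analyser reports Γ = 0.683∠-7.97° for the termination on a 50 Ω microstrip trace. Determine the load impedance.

Z_L = Z_0·(1 + Γ)/(1 − Γ) = 50·(1.68 − j0.0947)/(0.324 + j0.0947)

Z_L ≈ 235 − j83.3 Ω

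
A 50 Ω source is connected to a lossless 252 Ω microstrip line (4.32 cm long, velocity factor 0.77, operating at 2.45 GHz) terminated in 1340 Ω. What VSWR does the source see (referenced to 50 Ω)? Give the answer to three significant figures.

VSWR ≈ 25.1

λ = v/f = 0.77·c / 2.45 GHz = 0.0943 m
βl = 2π·l/λ = 2π × 0.458 = 165°
tan(βl) = -0.269
Z_in = Z_0·(Z_L + jZ_0·tanβl)/(Z_0 + jZ_L·tanβl) = 472 + j607 Ω
Γ_s = (Z_in − Z_s)/(Z_in + Z_s) = (422 + j607)/(522 + j607), |Γ_s| = 0.923
VSWR = (1 + |Γ_s|)/(1 − |Γ_s|)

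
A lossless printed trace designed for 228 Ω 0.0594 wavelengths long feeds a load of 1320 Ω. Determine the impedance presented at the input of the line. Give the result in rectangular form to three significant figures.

βl = 2π × 0.0594 = 21.4°
tan(βl) = tan(21.4°) = 0.392
Z_in = Z_0·(Z_L + jZ_0·tanβl)/(Z_0 + jZ_L·tanβl)
     = 228·(1320 + j89.3)/(228 + j517)

Z_in ≈ 248 − j473 Ω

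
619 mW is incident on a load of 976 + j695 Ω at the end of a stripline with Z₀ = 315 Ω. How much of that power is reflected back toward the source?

|Γ| = |(661 + j695)/(1291 + j695)| = 0.654
|Γ|² = 0.428
P_refl = |Γ|²·P_inc = 265 mW, P_del = (1 − |Γ|²)·P_inc = 354 mW

P_reflected ≈ 265 mW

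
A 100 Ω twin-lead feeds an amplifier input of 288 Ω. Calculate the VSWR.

VSWR ≈ 2.88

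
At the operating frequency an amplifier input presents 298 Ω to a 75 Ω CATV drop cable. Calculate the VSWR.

Γ = (298 − 75)/(298 + 75) = 0.598
VSWR = (1 + 0.598)/(1 − 0.598)

VSWR ≈ 3.97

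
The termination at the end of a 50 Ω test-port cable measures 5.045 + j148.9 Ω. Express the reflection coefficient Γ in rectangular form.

Γ ≈ 0.782 + j0.591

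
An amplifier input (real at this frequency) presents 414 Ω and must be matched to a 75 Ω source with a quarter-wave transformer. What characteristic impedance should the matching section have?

Z_qwt = √(Z_0·R_L) = √(75 × 414) = √31050

Z_qwt ≈ 176 Ω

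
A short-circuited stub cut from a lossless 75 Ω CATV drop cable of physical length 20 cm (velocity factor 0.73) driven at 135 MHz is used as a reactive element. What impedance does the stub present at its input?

λ = v/f = 0.73·c / 135 MHz = 1.62 m
βl = 2π·l/λ = 2π × 0.123 = 44.4°
tan(βl) = 0.979
For a short-circuited stub, Z_in = jZ_0·tan(βl)

Z_in ≈ +j73.4 Ω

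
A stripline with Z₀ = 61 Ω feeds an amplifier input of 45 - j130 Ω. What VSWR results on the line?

VSWR ≈ 8.13

Γ = (Z_L − Z_0)/(Z_L + Z_0) = (-16 − j130)/(106 − j130)
|Γ| = 131/168 = 0.781
VSWR = (1 + |Γ|)/(1 − |Γ|) = 1.78/0.219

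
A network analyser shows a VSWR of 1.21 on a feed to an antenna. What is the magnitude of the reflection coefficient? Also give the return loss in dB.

|Γ| ≈ 0.095; return loss ≈ 20.4 dB

|Γ| = (S − 1)/(S + 1) = (1.21 − 1)/(1.21 + 1) = 0.21/2.21
RL = −20·log₁₀|Γ| = −20·log₁₀(0.095)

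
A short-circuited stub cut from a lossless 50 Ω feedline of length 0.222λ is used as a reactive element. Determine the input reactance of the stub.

X_in ≈ 281 Ω (inductive)

βl = 2π × 0.222 = 79.9°
tan(βl) = 5.63
For a short-circuited stub, Z_in = jZ_0·tan(βl)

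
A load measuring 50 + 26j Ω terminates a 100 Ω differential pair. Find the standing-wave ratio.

VSWR ≈ 2.18

Γ = (Z_L − Z_0)/(Z_L + Z_0) = (-50 + j26)/(150 + j26)
|Γ| = 56.4/152 = 0.37
VSWR = (1 + |Γ|)/(1 − |Γ|) = 1.37/0.63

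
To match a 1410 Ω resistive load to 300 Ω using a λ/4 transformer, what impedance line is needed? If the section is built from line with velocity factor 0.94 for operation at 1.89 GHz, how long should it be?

Z_qwt = √(Z_0·R_L) = √(300 × 1410) = √423000
λ = 0.94·c/f = 0.149 m, so l = λ/4 = 0.0373 m

Z_qwt ≈ 650 Ω; length ≈ 3.73 cm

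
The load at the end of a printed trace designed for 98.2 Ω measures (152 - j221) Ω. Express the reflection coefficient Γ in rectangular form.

Γ ≈ 0.559 − j0.389

Γ = (Z_L − Z_0)/(Z_L + Z_0) = (53.8 − j221)/(250.2 − j221)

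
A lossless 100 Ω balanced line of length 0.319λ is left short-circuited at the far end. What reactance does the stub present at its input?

X_in ≈ -216 Ω (capacitive)

βl = 2π × 0.319 = 115°
tan(βl) = -2.16
For a short-circuited stub, Z_in = jZ_0·tan(βl)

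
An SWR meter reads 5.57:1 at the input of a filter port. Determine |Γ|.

|Γ| ≈ 0.696

|Γ| = (S − 1)/(S + 1) = (5.57 − 1)/(5.57 + 1) = 4.57/6.57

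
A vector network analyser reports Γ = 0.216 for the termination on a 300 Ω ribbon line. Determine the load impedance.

Z_L = Z_0·(1 + Γ)/(1 − Γ) = 300·(1.22)/(0.784)

Z_L ≈ 465 Ω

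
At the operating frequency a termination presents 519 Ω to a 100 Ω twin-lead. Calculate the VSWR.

VSWR ≈ 5.19

Γ = (519 − 100)/(519 + 100) = 0.677
VSWR = (1 + 0.677)/(1 − 0.677)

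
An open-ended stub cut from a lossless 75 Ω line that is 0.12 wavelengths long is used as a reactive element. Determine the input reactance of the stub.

βl = 2π × 0.12 = 43.2°
tan(βl) = 0.939
For an open-ended stub, Z_in = −jZ_0·cot(βl) = −jZ_0/tan(βl)

X_in ≈ -79.9 Ω (capacitive)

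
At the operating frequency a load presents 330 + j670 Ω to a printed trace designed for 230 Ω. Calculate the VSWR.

VSWR ≈ 7.92

Γ = (Z_L − Z_0)/(Z_L + Z_0) = (100 + j670)/(560 + j670)
|Γ| = 677/873 = 0.776
VSWR = (1 + |Γ|)/(1 − |Γ|) = 1.78/0.224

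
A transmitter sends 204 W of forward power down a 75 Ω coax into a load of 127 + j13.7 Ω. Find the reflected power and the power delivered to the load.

|Γ| = |(52 + j13.7)/(202 + j13.7)| = 0.266
|Γ|² = 0.0705
P_refl = |Γ|²·P_inc = 14.4 W, P_del = (1 − |Γ|²)·P_inc = 190 W

P_reflected ≈ 14.4 W; P_delivered ≈ 190 W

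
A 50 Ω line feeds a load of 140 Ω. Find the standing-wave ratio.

VSWR ≈ 2.8

Γ = (140 − 50)/(140 + 50) = 0.474
VSWR = (1 + 0.474)/(1 − 0.474)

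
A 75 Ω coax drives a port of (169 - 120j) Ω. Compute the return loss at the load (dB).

Γ = (94 − j120)/(244 − j120), |Γ| = 0.561
RL = −20·log₁₀|Γ| = −20·log₁₀(0.561)

RL ≈ 5.03 dB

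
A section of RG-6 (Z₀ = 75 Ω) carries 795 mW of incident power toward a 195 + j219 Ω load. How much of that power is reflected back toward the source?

|Γ| = |(120 + j219)/(270 + j219)| = 0.718
|Γ|² = 0.516
P_refl = |Γ|²·P_inc = 410 mW, P_del = (1 − |Γ|²)·P_inc = 385 mW

P_reflected ≈ 410 mW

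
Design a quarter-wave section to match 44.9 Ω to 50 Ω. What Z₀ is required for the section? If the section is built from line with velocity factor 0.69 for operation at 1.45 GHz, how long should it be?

Z_qwt ≈ 47.4 Ω; length ≈ 3.57 cm

Z_qwt = √(Z_0·R_L) = √(50 × 44.9) = √2245
λ = 0.69·c/f = 0.143 m, so l = λ/4 = 0.0357 m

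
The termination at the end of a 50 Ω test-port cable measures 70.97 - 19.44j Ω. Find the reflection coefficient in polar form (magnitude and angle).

Γ ≈ 0.233 ∠ -33.7°

Γ = (Z_L − Z_0)/(Z_L + Z_0) = (20.97 − j19.44)/(121 − j19.44)
|Γ| = 28.6/123 = 0.233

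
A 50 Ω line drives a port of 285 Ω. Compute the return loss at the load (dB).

Γ = (285 − 50)/(285 + 50) = 0.701
RL = −20·log₁₀|Γ| = −20·log₁₀(0.701)

RL ≈ 3.08 dB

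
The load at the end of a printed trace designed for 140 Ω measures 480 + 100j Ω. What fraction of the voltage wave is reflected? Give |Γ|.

Γ = (Z_L − Z_0)/(Z_L + Z_0) = (340 + j100)/(620 + j100)
|Γ| = 354/628

|Γ| ≈ 0.564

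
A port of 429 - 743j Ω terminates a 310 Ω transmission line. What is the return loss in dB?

Γ = (119 − j743)/(739 − j743), |Γ| = 0.718
RL = −20·log₁₀|Γ| = −20·log₁₀(0.718)

RL ≈ 2.88 dB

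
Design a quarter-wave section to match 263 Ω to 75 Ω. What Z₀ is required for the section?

Z_qwt = √(Z_0·R_L) = √(75 × 263) = √19720

Z_qwt ≈ 140 Ω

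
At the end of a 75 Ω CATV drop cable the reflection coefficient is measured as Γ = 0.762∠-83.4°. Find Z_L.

Z_L = Z_0·(1 + Γ)/(1 − Γ) = 75·(1.09 − j0.757)/(0.912 + j0.757)

Z_L ≈ 22.4 − j80.8 Ω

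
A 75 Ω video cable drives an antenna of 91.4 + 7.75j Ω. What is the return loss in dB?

RL ≈ 19.3 dB

Γ = (16.4 + j7.75)/(166.4 + j7.75), |Γ| = 0.109
RL = −20·log₁₀|Γ| = −20·log₁₀(0.109)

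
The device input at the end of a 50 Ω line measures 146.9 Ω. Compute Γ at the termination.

Γ = 0.492

Γ = (Z_L − Z_0)/(Z_L + Z_0) = (146.9 − 50)/(146.9 + 50) = 96.9/196.9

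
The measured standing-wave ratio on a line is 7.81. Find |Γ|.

|Γ| ≈ 0.773

|Γ| = (S − 1)/(S + 1) = (7.81 − 1)/(7.81 + 1) = 6.81/8.81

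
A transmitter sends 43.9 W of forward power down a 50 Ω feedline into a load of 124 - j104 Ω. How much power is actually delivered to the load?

P_delivered ≈ 26.5 W

|Γ| = |(74 − j104)/(174 − j104)| = 0.63
|Γ|² = 0.396
P_refl = |Γ|²·P_inc = 17.4 W, P_del = (1 − |Γ|²)·P_inc = 26.5 W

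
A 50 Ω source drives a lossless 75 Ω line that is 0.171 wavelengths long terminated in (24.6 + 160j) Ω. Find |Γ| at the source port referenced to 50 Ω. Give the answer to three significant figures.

|Γ| ≈ 0.908

βl = 2π × 0.171 = 61.6°
tan(βl) = 1.85
Z_in = Z_0·(Z_L + jZ_0·tanβl)/(Z_0 + jZ_L·tanβl) = 12 − j99.1 Ω
Γ_s = (Z_in − Z_s)/(Z_in + Z_s) = (-38 − j99.1)/(62 − j99.1), |Γ_s| = 0.908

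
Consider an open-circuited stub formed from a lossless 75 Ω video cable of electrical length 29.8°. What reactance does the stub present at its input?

X_in ≈ -131 Ω (capacitive)

tan(βl) = 0.573
For an open-circuited stub, Z_in = −jZ_0·cot(βl) = −jZ_0/tan(βl)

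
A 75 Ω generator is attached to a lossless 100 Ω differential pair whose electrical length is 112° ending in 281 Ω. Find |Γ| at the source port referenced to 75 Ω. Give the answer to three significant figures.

|Γ| ≈ 0.405

tan(βl) = -2.48
Z_in = Z_0·(Z_L + jZ_0·tanβl)/(Z_0 + jZ_L·tanβl) = 40.6 + j34.6 Ω
Γ_s = (Z_in − Z_s)/(Z_in + Z_s) = (-34.4 + j34.6)/(116 + j34.6), |Γ_s| = 0.405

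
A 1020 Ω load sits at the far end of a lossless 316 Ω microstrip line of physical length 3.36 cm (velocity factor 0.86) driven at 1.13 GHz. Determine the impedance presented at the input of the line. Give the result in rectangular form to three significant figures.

λ = v/f = 0.86·c / 1.13 GHz = 0.228 m
βl = 2π·l/λ = 2π × 0.147 = 53°
tan(βl) = tan(53°) = 1.33
Z_in = Z_0·(Z_L + jZ_0·tanβl)/(Z_0 + jZ_L·tanβl)
     = 316·(1020 + j419)/(316 + j1350)

Z_in ≈ 146 − j204 Ω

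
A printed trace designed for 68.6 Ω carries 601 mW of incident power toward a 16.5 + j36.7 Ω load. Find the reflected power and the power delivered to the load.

P_reflected ≈ 284 mW; P_delivered ≈ 317 mW

|Γ| = |(-52.1 + j36.7)/(85.1 + j36.7)| = 0.688
|Γ|² = 0.473
P_refl = |Γ|²·P_inc = 284 mW, P_del = (1 − |Γ|²)·P_inc = 317 mW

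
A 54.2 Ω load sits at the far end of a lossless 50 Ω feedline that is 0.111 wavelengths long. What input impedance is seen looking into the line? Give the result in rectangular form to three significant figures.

Z_in ≈ 50.5 − j4.02 Ω

βl = 2π × 0.111 = 40°
tan(βl) = tan(40°) = 0.838
Z_in = Z_0·(Z_L + jZ_0·tanβl)/(Z_0 + jZ_L·tanβl)
     = 50·(54.2 + j41.9)/(50 + j45.4)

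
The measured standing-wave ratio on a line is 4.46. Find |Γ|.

|Γ| ≈ 0.634

|Γ| = (S − 1)/(S + 1) = (4.46 − 1)/(4.46 + 1) = 3.46/5.46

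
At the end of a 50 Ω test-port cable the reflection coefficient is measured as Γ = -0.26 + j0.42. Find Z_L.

Z_L = Z_0·(1 + Γ)/(1 − Γ) = 50·(0.74 + j0.42)/(1.26 − j0.42)

Z_L ≈ 21.4 + j23.8 Ω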